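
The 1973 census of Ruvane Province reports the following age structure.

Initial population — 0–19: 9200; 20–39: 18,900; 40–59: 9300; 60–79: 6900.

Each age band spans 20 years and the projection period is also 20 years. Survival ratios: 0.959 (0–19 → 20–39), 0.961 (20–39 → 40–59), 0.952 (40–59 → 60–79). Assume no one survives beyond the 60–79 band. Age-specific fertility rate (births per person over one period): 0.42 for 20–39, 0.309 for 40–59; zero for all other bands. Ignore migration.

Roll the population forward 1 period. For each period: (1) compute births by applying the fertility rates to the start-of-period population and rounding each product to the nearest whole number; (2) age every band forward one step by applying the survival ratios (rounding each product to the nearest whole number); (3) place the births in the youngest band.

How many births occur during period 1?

10812

Period 1:
Births: 18900 * 0.42 = 7938 ; 9300 * 0.309 = 2874 → total 10812
20–39: 9200 * 0.959 = 8823
40–59: 18900 * 0.961 = 18163
60–79: 9300 * 0.952 = 8854
Population now: 0–19=10812, 20–39=8823, 40–59=18163, 60–79=8854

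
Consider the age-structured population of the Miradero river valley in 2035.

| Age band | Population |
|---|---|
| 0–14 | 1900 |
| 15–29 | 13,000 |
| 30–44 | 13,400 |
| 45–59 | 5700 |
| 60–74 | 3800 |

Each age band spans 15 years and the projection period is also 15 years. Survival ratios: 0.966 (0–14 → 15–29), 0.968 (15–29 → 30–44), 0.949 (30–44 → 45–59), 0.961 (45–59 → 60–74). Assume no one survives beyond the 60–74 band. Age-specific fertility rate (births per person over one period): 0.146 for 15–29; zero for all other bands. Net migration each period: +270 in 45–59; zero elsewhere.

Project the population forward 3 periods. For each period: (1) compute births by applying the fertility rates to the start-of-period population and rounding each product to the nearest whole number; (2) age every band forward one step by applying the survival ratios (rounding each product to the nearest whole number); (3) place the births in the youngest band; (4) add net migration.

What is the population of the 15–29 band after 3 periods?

(Bands numbered youngest = 1 to oldest = 5.)
After projecting period 1:
Births: 13000 * 0.146 = 1898
Band 2: 1900 * 0.966 = 1835
Band 3: 13000 * 0.968 = 12584
Band 4: 13400 * 0.949 = 12717
Band 5: 5700 * 0.961 = 5478
Net migration: Band 4 + 270 → 12987
Population now: 0–14=1898, 15–29=1835, 30–44=12584, 45–59=12987, 60–74=5478
After projecting period 2:
Births: 1835 * 0.146 = 268
Band 2: 1898 * 0.966 = 1833
Band 3: 1835 * 0.968 = 1776
Band 4: 12584 * 0.949 = 11942
Band 5: 12987 * 0.961 = 12481
Net migration: Band 4 + 270 → 12212
Population now: 0–14=268, 15–29=1833, 30–44=1776, 45–59=12212, 60–74=12481
After projecting period 3:
Births: 1833 * 0.146 = 268
Band 2: 268 * 0.966 = 259
Band 3: 1833 * 0.968 = 1774
Band 4: 1776 * 0.949 = 1685
Band 5: 12212 * 0.961 = 11736
Net migration: Band 4 + 270 → 1955
Population now: 0–14=268, 15–29=259, 30–44=1774, 45–59=1955, 60–74=11736

259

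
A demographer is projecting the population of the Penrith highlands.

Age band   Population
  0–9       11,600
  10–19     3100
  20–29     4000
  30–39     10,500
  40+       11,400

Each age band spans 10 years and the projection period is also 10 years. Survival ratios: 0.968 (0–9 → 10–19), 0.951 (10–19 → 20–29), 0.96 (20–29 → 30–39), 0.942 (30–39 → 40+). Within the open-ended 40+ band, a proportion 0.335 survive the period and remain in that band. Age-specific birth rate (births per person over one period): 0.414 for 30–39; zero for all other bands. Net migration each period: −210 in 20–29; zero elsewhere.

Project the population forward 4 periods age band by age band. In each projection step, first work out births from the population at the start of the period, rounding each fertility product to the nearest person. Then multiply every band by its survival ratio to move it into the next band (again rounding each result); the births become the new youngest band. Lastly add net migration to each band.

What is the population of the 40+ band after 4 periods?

After projecting period 1:
Births: 10500 × 0.414 = 4347
10–19: 11600 × 0.968 = 11229
20–29: 3100 × 0.951 = 2948
30–39: 4000 × 0.96 = 3840
40+: 10500 × 0.942 + 11400 × 0.335 = 9891 + 3819 = 13710
Net migration: 20–29 − 210 → 2738
→ [4347, 11229, 2738, 3840, 13710]
After projecting period 2:
Births: 3840 × 0.414 = 1590
10–19: 4347 × 0.968 = 4208
20–29: 11229 × 0.951 = 10679
30–39: 2738 × 0.96 = 2628
40+: 3840 × 0.942 + 13710 × 0.335 = 3617 + 4593 = 8210
Net migration: 20–29 − 210 → 10469
→ [1590, 4208, 10469, 2628, 8210]
After projecting period 3:
Births: 2628 × 0.414 = 1088
10–19: 1590 × 0.968 = 1539
20–29: 4208 × 0.951 = 4002
30–39: 10469 × 0.96 = 10050
40+: 2628 × 0.942 + 8210 × 0.335 = 2476 + 2750 = 5226
Net migration: 20–29 − 210 → 3792
→ [1088, 1539, 3792, 10050, 5226]
After projecting period 4:
Births: 10050 × 0.414 = 4161
10–19: 1088 × 0.968 = 1053
20–29: 1539 × 0.951 = 1464
30–39: 3792 × 0.96 = 3640
40+: 10050 × 0.942 + 5226 × 0.335 = 9467 + 1751 = 11218
Net migration: 20–29 − 210 → 1254
→ [4161, 1053, 1254, 3640, 11218]

11218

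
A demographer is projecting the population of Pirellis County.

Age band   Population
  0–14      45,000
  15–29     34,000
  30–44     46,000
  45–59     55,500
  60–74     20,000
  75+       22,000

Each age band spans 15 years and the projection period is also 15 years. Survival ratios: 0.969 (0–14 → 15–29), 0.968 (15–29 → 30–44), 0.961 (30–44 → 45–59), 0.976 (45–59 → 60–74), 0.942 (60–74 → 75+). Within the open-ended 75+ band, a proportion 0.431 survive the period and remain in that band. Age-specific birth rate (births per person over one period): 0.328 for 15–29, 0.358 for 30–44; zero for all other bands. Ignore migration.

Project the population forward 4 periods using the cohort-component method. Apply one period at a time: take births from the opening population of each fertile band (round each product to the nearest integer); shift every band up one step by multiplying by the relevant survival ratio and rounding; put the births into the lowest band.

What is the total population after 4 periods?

188010

Call the groups 1 to 6, youngest first.
[period 1]
Births: 34000 * 0.328 = 11152  |  46000 * 0.358 = 16468 — total 27620
Group 2: 45000 * 0.969 = 43605
Group 3: 34000 * 0.968 = 32912
Group 4: 46000 * 0.961 = 44206
Group 5: 55500 * 0.976 = 54168
Group 6: 20000 * 0.942 + 22000 * 0.431 = 18840 + 9482 = 28322
End of period: [27620, 43605, 32912, 44206, 54168, 28322]
[period 2]
Births: 43605 * 0.328 = 14302  |  32912 * 0.358 = 11782 — total 26084
Group 2: 27620 * 0.969 = 26764
Group 3: 43605 * 0.968 = 42210
Group 4: 32912 * 0.961 = 31628
Group 5: 44206 * 0.976 = 43145
Group 6: 54168 * 0.942 + 28322 * 0.431 = 51026 + 12207 = 63233
End of period: [26084, 26764, 42210, 31628, 43145, 63233]
[period 3]
Births: 26764 * 0.328 = 8779  |  42210 * 0.358 = 15111 — total 23890
Group 2: 26084 * 0.969 = 25275
Group 3: 26764 * 0.968 = 25908
Group 4: 42210 * 0.961 = 40564
Group 5: 31628 * 0.976 = 30869
Group 6: 43145 * 0.942 + 63233 * 0.431 = 40643 + 27253 = 67896
End of period: [23890, 25275, 25908, 40564, 30869, 67896]
[period 4]
Births: 25275 * 0.328 = 8290  |  25908 * 0.358 = 9275 — total 17565
Group 2: 23890 * 0.969 = 23149
Group 3: 25275 * 0.968 = 24466
Group 4: 25908 * 0.961 = 24898
Group 5: 40564 * 0.976 = 39590
Group 6: 30869 * 0.942 + 67896 * 0.431 = 29079 + 29263 = 58342
End of period: [17565, 23149, 24466, 24898, 39590, 58342]
Total after period 4: 17565 + 23149 + 24466 + 24898 + 39590 + 58342 = 188010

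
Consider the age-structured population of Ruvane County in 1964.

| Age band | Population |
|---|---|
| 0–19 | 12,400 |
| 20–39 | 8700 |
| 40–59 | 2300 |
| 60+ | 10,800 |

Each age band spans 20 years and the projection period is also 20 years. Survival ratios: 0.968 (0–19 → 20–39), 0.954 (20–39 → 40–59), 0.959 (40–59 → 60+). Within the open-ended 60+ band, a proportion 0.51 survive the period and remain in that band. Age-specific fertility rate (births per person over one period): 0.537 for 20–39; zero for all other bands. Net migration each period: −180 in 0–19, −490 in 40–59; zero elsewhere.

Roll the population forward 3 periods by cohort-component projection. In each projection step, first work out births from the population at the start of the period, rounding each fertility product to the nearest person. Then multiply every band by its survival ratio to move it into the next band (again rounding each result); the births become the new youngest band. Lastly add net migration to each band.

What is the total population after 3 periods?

Let group 1 be 0–19 through group 4 = 60+.
Period 1.
Births: 8700 * 0.537 = 4672
Group 2: 12400 * 0.968 = 12003
Group 3: 8700 * 0.954 = 8300
Group 4: 2300 * 0.959 + 10800 * 0.51 = 2206 + 5508 = 7714
Net migration: Group 1 − 180 → 4492; Group 3 − 490 → 7810
Population now: 0–19=4492, 20–39=12003, 40–59=7810, 60+=7714
Period 2.
Births: 12003 * 0.537 = 6446
Group 2: 4492 * 0.968 = 4348
Group 3: 12003 * 0.954 = 11451
Group 4: 7810 * 0.959 + 7714 * 0.51 = 7490 + 3934 = 11424
Net migration: Group 1 − 180 → 6266; Group 3 − 490 → 10961
Population now: 0–19=6266, 20–39=4348, 40–59=10961, 60+=11424
Period 3.
Births: 4348 * 0.537 = 2335
Group 2: 6266 * 0.968 = 6065
Group 3: 4348 * 0.954 = 4148
Group 4: 10961 * 0.959 + 11424 * 0.51 = 10512 + 5826 = 16338
Net migration: Group 1 − 180 → 2155; Group 3 − 490 → 3658
Population now: 0–19=2155, 20–39=6065, 40–59=3658, 60+=16338
Total after period 3: 2155 + 6065 + 3658 + 16338 = 28216

28216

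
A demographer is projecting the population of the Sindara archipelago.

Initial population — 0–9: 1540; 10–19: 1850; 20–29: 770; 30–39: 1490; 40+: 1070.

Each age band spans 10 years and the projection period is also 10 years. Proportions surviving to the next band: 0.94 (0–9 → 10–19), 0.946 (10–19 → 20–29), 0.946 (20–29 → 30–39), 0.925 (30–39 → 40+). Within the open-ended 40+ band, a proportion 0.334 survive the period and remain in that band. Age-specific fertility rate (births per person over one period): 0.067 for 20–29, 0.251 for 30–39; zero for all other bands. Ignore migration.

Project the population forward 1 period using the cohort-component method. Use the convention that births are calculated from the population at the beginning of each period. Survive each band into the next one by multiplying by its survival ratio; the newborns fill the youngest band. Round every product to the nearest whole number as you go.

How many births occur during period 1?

426

Period 1:
Births: 770 × 0.067 = 52  |  1490 × 0.251 = 374 — total 426
10–19: 1540 × 0.94 = 1448
20–29: 1850 × 0.946 = 1750
30–39: 770 × 0.946 = 728
40+: 1490 × 0.925 + 1070 × 0.334 = 1378 + 357 = 1735
Giving 426 / 1448 / 1750 / 728 / 1735.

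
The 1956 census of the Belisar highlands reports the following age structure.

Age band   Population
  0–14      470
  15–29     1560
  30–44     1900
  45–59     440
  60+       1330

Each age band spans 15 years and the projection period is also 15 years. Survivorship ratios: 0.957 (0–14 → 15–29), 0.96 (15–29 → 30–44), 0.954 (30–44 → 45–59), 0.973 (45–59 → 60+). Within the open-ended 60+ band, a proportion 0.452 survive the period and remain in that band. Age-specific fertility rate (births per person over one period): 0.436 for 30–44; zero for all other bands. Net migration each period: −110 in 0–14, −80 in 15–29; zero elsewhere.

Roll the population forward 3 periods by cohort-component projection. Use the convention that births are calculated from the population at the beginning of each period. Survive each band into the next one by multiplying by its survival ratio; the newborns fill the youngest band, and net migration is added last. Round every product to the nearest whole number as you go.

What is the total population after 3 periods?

Period 1:
Births: 1900 × 0.436 = 828
15–29: 470 × 0.957 = 450
30–44: 1560 × 0.96 = 1498
45–59: 1900 × 0.954 = 1813
60+: 440 × 0.973 + 1330 × 0.452 = 428 + 601 = 1029
Net migration: 0–14 − 110 → 718; 15–29 − 80 → 370
Population now: 0–14=718, 15–29=370, 30–44=1498, 45–59=1813, 60+=1029
Period 2:
Births: 1498 × 0.436 = 653
15–29: 718 × 0.957 = 687
30–44: 370 × 0.96 = 355
45–59: 1498 × 0.954 = 1429
60+: 1813 × 0.973 + 1029 × 0.452 = 1764 + 465 = 2229
Net migration: 0–14 − 110 → 543; 15–29 − 80 → 607
Population now: 0–14=543, 15–29=607, 30–44=355, 45–59=1429, 60+=2229
Period 3:
Births: 355 × 0.436 = 155
15–29: 543 × 0.957 = 520
30–44: 607 × 0.96 = 583
45–59: 355 × 0.954 = 339
60+: 1429 × 0.973 + 2229 × 0.452 = 1390 + 1008 = 2398
Net migration: 0–14 − 110 → 45; 15–29 − 80 → 440
Population now: 0–14=45, 15–29=440, 30–44=583, 45–59=339, 60+=2398
Total after period 3: 45 + 440 + 583 + 339 + 2398 = 3805

3805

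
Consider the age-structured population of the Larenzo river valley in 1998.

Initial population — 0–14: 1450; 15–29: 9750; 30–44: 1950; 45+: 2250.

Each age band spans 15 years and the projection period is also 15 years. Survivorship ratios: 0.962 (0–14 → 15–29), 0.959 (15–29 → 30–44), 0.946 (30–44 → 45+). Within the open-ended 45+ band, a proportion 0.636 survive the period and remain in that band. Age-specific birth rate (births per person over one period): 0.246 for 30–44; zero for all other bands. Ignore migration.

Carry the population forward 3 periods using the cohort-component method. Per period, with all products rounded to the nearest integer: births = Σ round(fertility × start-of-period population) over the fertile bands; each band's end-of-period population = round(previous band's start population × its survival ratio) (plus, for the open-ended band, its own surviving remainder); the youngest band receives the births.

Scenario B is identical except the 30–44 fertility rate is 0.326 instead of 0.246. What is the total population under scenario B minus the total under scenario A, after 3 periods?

(Groups numbered youngest = 1 to oldest = 4.)
After projecting period 1:
Births: 1950 × 0.246 = 480
Group 2: 1450 × 0.962 = 1395
Group 3: 9750 × 0.959 = 9350
Group 4: 1950 × 0.946 + 2250 × 0.636 = 1845 + 1431 = 3276
Giving 480 / 1395 / 9350 / 3276.
After projecting period 2:
Births: 9350 × 0.246 = 2300
Group 2: 480 × 0.962 = 462
Group 3: 1395 × 0.959 = 1338
Group 4: 9350 × 0.946 + 3276 × 0.636 = 8845 + 2084 = 10929
Giving 2300 / 462 / 1338 / 10929.
After projecting period 3:
Births: 1338 × 0.246 = 329
Group 2: 2300 × 0.962 = 2213
Group 3: 462 × 0.959 = 443
Group 4: 1338 × 0.946 + 10929 × 0.636 = 1266 + 6951 = 8217
Giving 329 / 2213 / 443 / 8217.
Scenario A total after 3 periods: 11202
Scenario B projection —
After projecting period 1:
Births: 1950 × 0.326 = 636
Group 2: 1450 × 0.962 = 1395
Group 3: 9750 × 0.959 = 9350
Group 4: 1950 × 0.946 + 2250 × 0.636 = 1845 + 1431 = 3276
Giving 636 / 1395 / 9350 / 3276.
After projecting period 2:
Births: 9350 × 0.326 = 3048
Group 2: 636 × 0.962 = 612
Group 3: 1395 × 0.959 = 1338
Group 4: 9350 × 0.946 + 3276 × 0.636 = 8845 + 2084 = 10929
Giving 3048 / 612 / 1338 / 10929.
After projecting period 3:
Births: 1338 × 0.326 = 436
Group 2: 3048 × 0.962 = 2932
Group 3: 612 × 0.959 = 587
Group 4: 1338 × 0.946 + 10929 × 0.636 = 1266 + 6951 = 8217
Giving 436 / 2932 / 587 / 8217.
Scenario B total after 3 periods: 12172
Difference B − A = 12172 − 11202 = 970

970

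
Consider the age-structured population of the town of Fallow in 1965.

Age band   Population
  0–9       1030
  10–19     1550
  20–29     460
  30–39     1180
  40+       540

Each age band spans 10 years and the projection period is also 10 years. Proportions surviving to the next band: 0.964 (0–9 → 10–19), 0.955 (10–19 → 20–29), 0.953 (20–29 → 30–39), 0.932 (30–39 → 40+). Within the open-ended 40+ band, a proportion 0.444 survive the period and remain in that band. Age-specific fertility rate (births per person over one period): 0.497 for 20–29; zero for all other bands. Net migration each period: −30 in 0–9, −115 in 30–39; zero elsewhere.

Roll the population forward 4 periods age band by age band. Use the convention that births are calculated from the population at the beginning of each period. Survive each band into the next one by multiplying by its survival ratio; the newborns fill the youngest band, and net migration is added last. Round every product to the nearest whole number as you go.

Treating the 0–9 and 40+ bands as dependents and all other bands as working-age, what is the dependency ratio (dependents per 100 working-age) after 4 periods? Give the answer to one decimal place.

133.0

— Period 1 —
Births: 460 × 0.497 = 229
10–19: 1030 × 0.964 = 993
20–29: 1550 × 0.955 = 1480
30–39: 460 × 0.953 = 438
40+: 1180 × 0.932 + 540 × 0.444 = 1100 + 240 = 1340
Net migration: 0–9 − 30 → 199; 30–39 − 115 → 323
→ [199, 993, 1480, 323, 1340]
— Period 2 —
Births: 1480 × 0.497 = 736
10–19: 199 × 0.964 = 192
20–29: 993 × 0.955 = 948
30–39: 1480 × 0.953 = 1410
40+: 323 × 0.932 + 1340 × 0.444 = 301 + 595 = 896
Net migration: 0–9 − 30 → 706; 30–39 − 115 → 1295
→ [706, 192, 948, 1295, 896]
— Period 3 —
Births: 948 × 0.497 = 471
10–19: 706 × 0.964 = 681
20–29: 192 × 0.955 = 183
30–39: 948 × 0.953 = 903
40+: 1295 × 0.932 + 896 × 0.444 = 1207 + 398 = 1605
Net migration: 0–9 − 30 → 441; 30–39 − 115 → 788
→ [441, 681, 183, 788, 1605]
— Period 4 —
Births: 183 × 0.497 = 91
10–19: 441 × 0.964 = 425
20–29: 681 × 0.955 = 650
30–39: 183 × 0.953 = 174
40+: 788 × 0.932 + 1605 × 0.444 = 734 + 713 = 1447
Net migration: 0–9 − 30 → 61; 30–39 − 115 → 59
→ [61, 425, 650, 59, 1447]
Dependents (band 0–9 + band 40+) = 61 + 1447 = 1508; working-age = 1134; ratio = 1508/1134 × 100 = 133.0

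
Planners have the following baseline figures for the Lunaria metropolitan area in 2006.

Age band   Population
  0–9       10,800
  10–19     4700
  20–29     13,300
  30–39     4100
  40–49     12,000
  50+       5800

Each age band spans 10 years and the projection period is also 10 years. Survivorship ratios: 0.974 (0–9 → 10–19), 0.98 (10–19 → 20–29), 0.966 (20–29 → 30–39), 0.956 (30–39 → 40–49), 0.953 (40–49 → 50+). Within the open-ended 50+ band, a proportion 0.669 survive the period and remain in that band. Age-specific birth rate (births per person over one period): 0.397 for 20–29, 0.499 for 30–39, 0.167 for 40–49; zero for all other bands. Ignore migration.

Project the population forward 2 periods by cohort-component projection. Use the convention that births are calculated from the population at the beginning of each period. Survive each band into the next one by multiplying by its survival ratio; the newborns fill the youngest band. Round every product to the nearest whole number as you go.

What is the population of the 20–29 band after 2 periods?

— Period 1 —
Births: 13300 × 0.397 = 5280, 4100 × 0.499 = 2046, 12000 × 0.167 = 2004 → 9330
10–19: 10800 × 0.974 = 10519
20–29: 4700 × 0.98 = 4606
30–39: 13300 × 0.966 = 12848
40–49: 4100 × 0.956 = 3920
50+: 12000 × 0.953 + 5800 × 0.669 = 11436 + 3880 = 15316
Giving 9330 / 10519 / 4606 / 12848 / 3920 / 15316.
— Period 2 —
Births: 4606 × 0.397 = 1829, 12848 × 0.499 = 6411, 3920 × 0.167 = 655 → 8895
10–19: 9330 × 0.974 = 9087
20–29: 10519 × 0.98 = 10309
30–39: 4606 × 0.966 = 4449
40–49: 12848 × 0.956 = 12283
50+: 3920 × 0.953 + 15316 × 0.669 = 3736 + 10246 = 13982
Giving 8895 / 9087 / 10309 / 4449 / 12283 / 13982.

10309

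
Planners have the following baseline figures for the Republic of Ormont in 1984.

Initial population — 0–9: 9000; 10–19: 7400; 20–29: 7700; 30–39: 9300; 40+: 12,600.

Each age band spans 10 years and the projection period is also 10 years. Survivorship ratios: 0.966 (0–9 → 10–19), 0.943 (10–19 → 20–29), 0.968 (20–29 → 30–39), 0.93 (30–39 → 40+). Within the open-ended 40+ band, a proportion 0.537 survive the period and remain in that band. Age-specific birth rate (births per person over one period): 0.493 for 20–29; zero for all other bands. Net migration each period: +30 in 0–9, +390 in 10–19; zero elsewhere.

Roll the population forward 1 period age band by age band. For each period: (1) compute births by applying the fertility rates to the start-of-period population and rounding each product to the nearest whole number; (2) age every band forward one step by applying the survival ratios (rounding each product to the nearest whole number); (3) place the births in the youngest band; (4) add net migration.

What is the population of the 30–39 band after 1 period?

7454

Let group 1 be 0–9 through group 5 = 40+.
After projecting period 1:
Births: 7700 * 0.493 = 3796
Group 2: 9000 * 0.966 = 8694
Group 3: 7400 * 0.943 = 6978
Group 4: 7700 * 0.968 = 7454
Group 5: 9300 * 0.93 + 12600 * 0.537 = 8649 + 6766 = 15415
Net migration: Group 1 + 30 → 3826; Group 2 + 390 → 9084
Giving 3826 / 9084 / 6978 / 7454 / 15415.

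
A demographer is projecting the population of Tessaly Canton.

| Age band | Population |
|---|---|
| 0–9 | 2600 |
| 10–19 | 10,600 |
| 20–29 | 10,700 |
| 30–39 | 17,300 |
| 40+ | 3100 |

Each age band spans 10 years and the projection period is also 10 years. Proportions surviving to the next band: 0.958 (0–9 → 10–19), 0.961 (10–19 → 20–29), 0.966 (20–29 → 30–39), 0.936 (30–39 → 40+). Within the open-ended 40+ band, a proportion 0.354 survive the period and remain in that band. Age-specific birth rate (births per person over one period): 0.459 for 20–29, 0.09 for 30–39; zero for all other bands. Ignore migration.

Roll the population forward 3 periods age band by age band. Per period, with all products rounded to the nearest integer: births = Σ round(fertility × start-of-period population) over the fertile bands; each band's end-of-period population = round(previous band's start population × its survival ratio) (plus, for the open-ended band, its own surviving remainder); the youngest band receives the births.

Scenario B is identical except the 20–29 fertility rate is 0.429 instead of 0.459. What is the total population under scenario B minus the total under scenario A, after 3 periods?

-661

Period 1.
Births: 10700 × 0.459 = 4911 ; 17300 × 0.09 = 1557 → total 6468
10–19: 2600 × 0.958 = 2491
20–29: 10600 × 0.961 = 10187
30–39: 10700 × 0.966 = 10336
40+: 17300 × 0.936 + 3100 × 0.354 = 16193 + 1097 = 17290
Giving 6468 / 2491 / 10187 / 10336 / 17290.
Period 2.
Births: 10187 × 0.459 = 4676 ; 10336 × 0.09 = 930 → total 5606
10–19: 6468 × 0.958 = 6196
20–29: 2491 × 0.961 = 2394
30–39: 10187 × 0.966 = 9841
40+: 10336 × 0.936 + 17290 × 0.354 = 9674 + 6121 = 15795
Giving 5606 / 6196 / 2394 / 9841 / 15795.
Period 3.
Births: 2394 × 0.459 = 1099 ; 9841 × 0.09 = 886 → total 1985
10–19: 5606 × 0.958 = 5371
20–29: 6196 × 0.961 = 5954
30–39: 2394 × 0.966 = 2313
40+: 9841 × 0.936 + 15795 × 0.354 = 9211 + 5591 = 14802
Giving 1985 / 5371 / 5954 / 2313 / 14802.
Scenario A total after 3 periods: 30425
Scenario B projection —
Period 1.
Births: 10700 × 0.429 = 4590 ; 17300 × 0.09 = 1557 → total 6147
10–19: 2600 × 0.958 = 2491
20–29: 10600 × 0.961 = 10187
30–39: 10700 × 0.966 = 10336
40+: 17300 × 0.936 + 3100 × 0.354 = 16193 + 1097 = 17290
Giving 6147 / 2491 / 10187 / 10336 / 17290.
Period 2.
Births: 10187 × 0.429 = 4370 ; 10336 × 0.09 = 930 → total 5300
10–19: 6147 × 0.958 = 5889
20–29: 2491 × 0.961 = 2394
30–39: 10187 × 0.966 = 9841
40+: 10336 × 0.936 + 17290 × 0.354 = 9674 + 6121 = 15795
Giving 5300 / 5889 / 2394 / 9841 / 15795.
Period 3.
Births: 2394 × 0.429 = 1027 ; 9841 × 0.09 = 886 → total 1913
10–19: 5300 × 0.958 = 5077
20–29: 5889 × 0.961 = 5659
30–39: 2394 × 0.966 = 2313
40+: 9841 × 0.936 + 15795 × 0.354 = 9211 + 5591 = 14802
Giving 1913 / 5077 / 5659 / 2313 / 14802.
Scenario B total after 3 periods: 29764
Difference B − A = 29764 − 30425 = -661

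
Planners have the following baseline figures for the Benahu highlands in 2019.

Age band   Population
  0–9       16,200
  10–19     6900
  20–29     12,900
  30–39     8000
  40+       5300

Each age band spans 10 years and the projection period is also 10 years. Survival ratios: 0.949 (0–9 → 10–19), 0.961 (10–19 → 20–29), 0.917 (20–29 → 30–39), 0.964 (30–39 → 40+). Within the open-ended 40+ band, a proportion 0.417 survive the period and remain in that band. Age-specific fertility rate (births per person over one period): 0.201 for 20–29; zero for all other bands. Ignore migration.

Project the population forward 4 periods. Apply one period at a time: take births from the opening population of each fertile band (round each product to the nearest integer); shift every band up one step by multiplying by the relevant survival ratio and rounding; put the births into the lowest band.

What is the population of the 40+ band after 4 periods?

18207

(Bands numbered youngest = 1 to oldest = 5.)
After projecting period 1:
Births: 12900 × 0.201 = 2593
Band 2: 16200 × 0.949 = 15374
Band 3: 6900 × 0.961 = 6631
Band 4: 12900 × 0.917 = 11829
Band 5: 8000 × 0.964 + 5300 × 0.417 = 7712 + 2210 = 9922
Giving 2593 / 15374 / 6631 / 11829 / 9922.
After projecting period 2:
Births: 6631 × 0.201 = 1333
Band 2: 2593 × 0.949 = 2461
Band 3: 15374 × 0.961 = 14774
Band 4: 6631 × 0.917 = 6081
Band 5: 11829 × 0.964 + 9922 × 0.417 = 11403 + 4137 = 15540
Giving 1333 / 2461 / 14774 / 6081 / 15540.
After projecting period 3:
Births: 14774 × 0.201 = 2970
Band 2: 1333 × 0.949 = 1265
Band 3: 2461 × 0.961 = 2365
Band 4: 14774 × 0.917 = 13548
Band 5: 6081 × 0.964 + 15540 × 0.417 = 5862 + 6480 = 12342
Giving 2970 / 1265 / 2365 / 13548 / 12342.
After projecting period 4:
Births: 2365 × 0.201 = 475
Band 2: 2970 × 0.949 = 2819
Band 3: 1265 × 0.961 = 1216
Band 4: 2365 × 0.917 = 2169
Band 5: 13548 × 0.964 + 12342 × 0.417 = 13060 + 5147 = 18207
Giving 475 / 2819 / 1216 / 2169 / 18207.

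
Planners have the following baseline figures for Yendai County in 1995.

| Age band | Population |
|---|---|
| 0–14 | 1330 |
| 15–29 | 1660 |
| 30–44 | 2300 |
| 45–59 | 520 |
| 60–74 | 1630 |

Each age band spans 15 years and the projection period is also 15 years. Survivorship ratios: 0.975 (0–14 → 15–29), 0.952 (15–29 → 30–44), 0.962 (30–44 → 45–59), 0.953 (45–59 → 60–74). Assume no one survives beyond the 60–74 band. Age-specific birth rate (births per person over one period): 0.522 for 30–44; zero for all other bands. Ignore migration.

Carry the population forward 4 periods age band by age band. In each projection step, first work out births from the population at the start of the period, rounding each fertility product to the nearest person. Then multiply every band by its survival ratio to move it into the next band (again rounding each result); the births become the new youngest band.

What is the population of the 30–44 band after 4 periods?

765

Period 1:
Births: 2300 * 0.522 = 1201
15–29: 1330 * 0.975 = 1297
30–44: 1660 * 0.952 = 1580
45–59: 2300 * 0.962 = 2213
60–74: 520 * 0.953 = 496
Population now: 0–14=1201, 15–29=1297, 30–44=1580, 45–59=2213, 60–74=496
Period 2:
Births: 1580 * 0.522 = 825
15–29: 1201 * 0.975 = 1171
30–44: 1297 * 0.952 = 1235
45–59: 1580 * 0.962 = 1520
60–74: 2213 * 0.953 = 2109
Population now: 0–14=825, 15–29=1171, 30–44=1235, 45–59=1520, 60–74=2109
Period 3:
Births: 1235 * 0.522 = 645
15–29: 825 * 0.975 = 804
30–44: 1171 * 0.952 = 1115
45–59: 1235 * 0.962 = 1188
60–74: 1520 * 0.953 = 1449
Population now: 0–14=645, 15–29=804, 30–44=1115, 45–59=1188, 60–74=1449
Period 4:
Births: 1115 * 0.522 = 582
15–29: 645 * 0.975 = 629
30–44: 804 * 0.952 = 765
45–59: 1115 * 0.962 = 1073
60–74: 1188 * 0.953 = 1132
Population now: 0–14=582, 15–29=629, 30–44=765, 45–59=1073, 60–74=1132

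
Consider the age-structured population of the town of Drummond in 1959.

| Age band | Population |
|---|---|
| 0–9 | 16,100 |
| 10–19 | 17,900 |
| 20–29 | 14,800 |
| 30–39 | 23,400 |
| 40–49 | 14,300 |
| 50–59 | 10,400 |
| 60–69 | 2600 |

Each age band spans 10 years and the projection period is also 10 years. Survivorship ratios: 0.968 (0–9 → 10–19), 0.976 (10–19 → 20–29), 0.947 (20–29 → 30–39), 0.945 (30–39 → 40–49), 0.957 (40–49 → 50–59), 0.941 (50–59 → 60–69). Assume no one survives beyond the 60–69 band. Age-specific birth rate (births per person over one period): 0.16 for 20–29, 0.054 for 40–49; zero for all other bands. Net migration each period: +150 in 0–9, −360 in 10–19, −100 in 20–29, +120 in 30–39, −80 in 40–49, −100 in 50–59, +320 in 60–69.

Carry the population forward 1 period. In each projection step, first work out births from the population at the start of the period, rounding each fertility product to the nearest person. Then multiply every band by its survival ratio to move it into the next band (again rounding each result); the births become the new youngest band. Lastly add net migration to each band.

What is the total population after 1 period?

95745

— Period 1 —
Births: 14800 × 0.16 = 2368  |  14300 × 0.054 = 772 → total 3140
10–19: 16100 × 0.968 = 15585
20–29: 17900 × 0.976 = 17470
30–39: 14800 × 0.947 = 14016
40–49: 23400 × 0.945 = 22113
50–59: 14300 × 0.957 = 13685
60–69: 10400 × 0.941 = 9786
Net migration: 0–9 + 150 → 3290; 10–19 − 360 → 15225; 20–29 − 100 → 17370; 30–39 + 120 → 14136; 40–49 − 80 → 22033; 50–59 − 100 → 13585; 60–69 + 320 → 10106
Population now: 0–9=3290, 10–19=15225, 20–29=17370, 30–39=14136, 40–49=22033, 50–59=13585, 60–69=10106
Total after period 1: 3290 + 15225 + 17370 + 14136 + 22033 + 13585 + 10106 = 95745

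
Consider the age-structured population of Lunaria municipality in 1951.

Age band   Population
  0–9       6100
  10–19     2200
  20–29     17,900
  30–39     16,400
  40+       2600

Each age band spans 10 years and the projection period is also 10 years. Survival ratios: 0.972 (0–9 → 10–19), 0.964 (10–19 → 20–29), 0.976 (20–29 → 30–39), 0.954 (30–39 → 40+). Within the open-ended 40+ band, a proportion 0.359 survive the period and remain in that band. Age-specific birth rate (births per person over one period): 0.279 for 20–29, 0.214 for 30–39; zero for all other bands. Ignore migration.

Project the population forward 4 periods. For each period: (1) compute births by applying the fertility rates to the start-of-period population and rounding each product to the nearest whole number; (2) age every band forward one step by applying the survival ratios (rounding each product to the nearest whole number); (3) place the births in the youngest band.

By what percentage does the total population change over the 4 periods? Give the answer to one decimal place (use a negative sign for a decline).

Call the groups 1 to 5, youngest first.
After projecting period 1:
Births: 17900 * 0.279 = 4994, 16400 * 0.214 = 3510 — total 8504
Group 2: 6100 * 0.972 = 5929
Group 3: 2200 * 0.964 = 2121
Group 4: 17900 * 0.976 = 17470
Group 5: 16400 * 0.954 + 2600 * 0.359 = 15646 + 933 = 16579
Giving 8504 / 5929 / 2121 / 17470 / 16579.
After projecting period 2:
Births: 2121 * 0.279 = 592, 17470 * 0.214 = 3739 — total 4331
Group 2: 8504 * 0.972 = 8266
Group 3: 5929 * 0.964 = 5716
Group 4: 2121 * 0.976 = 2070
Group 5: 17470 * 0.954 + 16579 * 0.359 = 16666 + 5952 = 22618
Giving 4331 / 8266 / 5716 / 2070 / 22618.
After projecting period 3:
Births: 5716 * 0.279 = 1595, 2070 * 0.214 = 443 — total 2038
Group 2: 4331 * 0.972 = 4210
Group 3: 8266 * 0.964 = 7968
Group 4: 5716 * 0.976 = 5579
Group 5: 2070 * 0.954 + 22618 * 0.359 = 1975 + 8120 = 10095
Giving 2038 / 4210 / 7968 / 5579 / 10095.
After projecting period 4:
Births: 7968 * 0.279 = 2223, 5579 * 0.214 = 1194 — total 3417
Group 2: 2038 * 0.972 = 1981
Group 3: 4210 * 0.964 = 4058
Group 4: 7968 * 0.976 = 7777
Group 5: 5579 * 0.954 + 10095 * 0.359 = 5322 + 3624 = 8946
Giving 3417 / 1981 / 4058 / 7777 / 8946.
Total: 45200 → 26179; change = -19021; percentage change = -42.1%

-42.1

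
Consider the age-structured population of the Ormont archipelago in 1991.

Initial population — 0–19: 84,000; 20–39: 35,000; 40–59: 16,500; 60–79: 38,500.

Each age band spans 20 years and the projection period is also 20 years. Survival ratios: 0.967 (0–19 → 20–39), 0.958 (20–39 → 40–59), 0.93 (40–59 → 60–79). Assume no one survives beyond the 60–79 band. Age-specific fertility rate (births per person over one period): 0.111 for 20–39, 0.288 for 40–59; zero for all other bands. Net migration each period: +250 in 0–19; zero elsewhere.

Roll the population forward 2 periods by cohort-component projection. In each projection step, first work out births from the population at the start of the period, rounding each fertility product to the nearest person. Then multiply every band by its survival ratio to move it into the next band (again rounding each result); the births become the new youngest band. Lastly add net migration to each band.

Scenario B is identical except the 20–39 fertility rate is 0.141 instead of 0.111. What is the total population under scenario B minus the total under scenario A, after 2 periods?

Period 1:
Births: 35000 × 0.111 = 3885, 16500 × 0.288 = 4752 → 8637
20–39: 84000 × 0.967 = 81228
40–59: 35000 × 0.958 = 33530
60–79: 16500 × 0.93 = 15345
Net migration: 0–19 + 250 → 8887
→ [8887, 81228, 33530, 15345]
Period 2:
Births: 81228 × 0.111 = 9016, 33530 × 0.288 = 9657 → 18673
20–39: 8887 × 0.967 = 8594
40–59: 81228 × 0.958 = 77816
60–79: 33530 × 0.93 = 31183
Net migration: 0–19 + 250 → 18923
→ [18923, 8594, 77816, 31183]
Scenario A total after 2 periods: 136516
Scenario B projection —
Period 1:
Births: 35000 × 0.141 = 4935, 16500 × 0.288 = 4752 → 9687
20–39: 84000 × 0.967 = 81228
40–59: 35000 × 0.958 = 33530
60–79: 16500 × 0.93 = 15345
Net migration: 0–19 + 250 → 9937
→ [9937, 81228, 33530, 15345]
Period 2:
Births: 81228 × 0.141 = 11453, 33530 × 0.288 = 9657 → 21110
20–39: 9937 × 0.967 = 9609
40–59: 81228 × 0.958 = 77816
60–79: 33530 × 0.93 = 31183
Net migration: 0–19 + 250 → 21360
→ [21360, 9609, 77816, 31183]
Scenario B total after 2 periods: 139968
Difference B − A = 139968 − 136516 = 3452

3452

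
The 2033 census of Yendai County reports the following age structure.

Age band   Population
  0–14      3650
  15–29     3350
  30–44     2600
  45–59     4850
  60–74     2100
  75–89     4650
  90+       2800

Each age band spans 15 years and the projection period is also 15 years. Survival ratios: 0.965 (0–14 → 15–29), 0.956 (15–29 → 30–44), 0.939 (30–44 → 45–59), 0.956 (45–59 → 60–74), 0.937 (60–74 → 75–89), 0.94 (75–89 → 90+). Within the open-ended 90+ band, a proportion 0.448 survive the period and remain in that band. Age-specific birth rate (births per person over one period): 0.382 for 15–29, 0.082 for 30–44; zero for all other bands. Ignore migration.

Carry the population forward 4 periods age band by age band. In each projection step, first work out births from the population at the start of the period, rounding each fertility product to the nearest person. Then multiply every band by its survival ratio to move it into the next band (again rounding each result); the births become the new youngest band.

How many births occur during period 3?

826

Period 1:
Births: 3350 × 0.382 = 1280, 2600 × 0.082 = 213 ⇒ total 1493
15–29: 3650 × 0.965 = 3522
30–44: 3350 × 0.956 = 3203
45–59: 2600 × 0.939 = 2441
60–74: 4850 × 0.956 = 4637
75–89: 2100 × 0.937 = 1968
90+: 4650 × 0.94 + 2800 × 0.448 = 4371 + 1254 = 5625
→ [1493, 3522, 3203, 2441, 4637, 1968, 5625]
Period 2:
Births: 3522 × 0.382 = 1345, 3203 × 0.082 = 263 ⇒ total 1608
15–29: 1493 × 0.965 = 1441
30–44: 3522 × 0.956 = 3367
45–59: 3203 × 0.939 = 3008
60–74: 2441 × 0.956 = 2334
75–89: 4637 × 0.937 = 4345
90+: 1968 × 0.94 + 5625 × 0.448 = 1850 + 2520 = 4370
→ [1608, 1441, 3367, 3008, 2334, 4345, 4370]
Period 3:
Births: 1441 × 0.382 = 550, 3367 × 0.082 = 276 ⇒ total 826
15–29: 1608 × 0.965 = 1552
30–44: 1441 × 0.956 = 1378
45–59: 3367 × 0.939 = 3162
60–74: 3008 × 0.956 = 2876
75–89: 2334 × 0.937 = 2187
90+: 4345 × 0.94 + 4370 × 0.448 = 4084 + 1958 = 6042
→ [826, 1552, 1378, 3162, 2876, 2187, 6042]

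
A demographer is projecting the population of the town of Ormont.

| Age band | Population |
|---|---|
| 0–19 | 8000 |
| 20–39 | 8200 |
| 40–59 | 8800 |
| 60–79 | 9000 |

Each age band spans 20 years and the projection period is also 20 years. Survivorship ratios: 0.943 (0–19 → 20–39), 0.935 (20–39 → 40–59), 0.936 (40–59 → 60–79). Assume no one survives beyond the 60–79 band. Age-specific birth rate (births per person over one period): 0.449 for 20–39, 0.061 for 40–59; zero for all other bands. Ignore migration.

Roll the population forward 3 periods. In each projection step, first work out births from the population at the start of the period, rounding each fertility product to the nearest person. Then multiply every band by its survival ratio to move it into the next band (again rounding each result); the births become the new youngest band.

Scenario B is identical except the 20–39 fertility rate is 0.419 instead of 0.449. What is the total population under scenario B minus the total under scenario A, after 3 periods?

-647

After projecting period 1:
Births: 8200 × 0.449 = 3682, 8800 × 0.061 = 537 → 4219
20–39: 8000 × 0.943 = 7544
40–59: 8200 × 0.935 = 7667
60–79: 8800 × 0.936 = 8237
End of period: [4219, 7544, 7667, 8237]
After projecting period 2:
Births: 7544 × 0.449 = 3387, 7667 × 0.061 = 468 → 3855
20–39: 4219 × 0.943 = 3979
40–59: 7544 × 0.935 = 7054
60–79: 7667 × 0.936 = 7176
End of period: [3855, 3979, 7054, 7176]
After projecting period 3:
Births: 3979 × 0.449 = 1787, 7054 × 0.061 = 430 → 2217
20–39: 3855 × 0.943 = 3635
40–59: 3979 × 0.935 = 3720
60–79: 7054 × 0.936 = 6603
End of period: [2217, 3635, 3720, 6603]
Scenario A total after 3 periods: 16175
Scenario B projection —
After projecting period 1:
Births: 8200 × 0.419 = 3436, 8800 × 0.061 = 537 → 3973
20–39: 8000 × 0.943 = 7544
40–59: 8200 × 0.935 = 7667
60–79: 8800 × 0.936 = 8237
End of period: [3973, 7544, 7667, 8237]
After projecting period 2:
Births: 7544 × 0.419 = 3161, 7667 × 0.061 = 468 → 3629
20–39: 3973 × 0.943 = 3747
40–59: 7544 × 0.935 = 7054
60–79: 7667 × 0.936 = 7176
End of period: [3629, 3747, 7054, 7176]
After projecting period 3:
Births: 3747 × 0.419 = 1570, 7054 × 0.061 = 430 → 2000
20–39: 3629 × 0.943 = 3422
40–59: 3747 × 0.935 = 3503
60–79: 7054 × 0.936 = 6603
End of period: [2000, 3422, 3503, 6603]
Scenario B total after 3 periods: 15528
Difference B − A = 15528 − 16175 = -647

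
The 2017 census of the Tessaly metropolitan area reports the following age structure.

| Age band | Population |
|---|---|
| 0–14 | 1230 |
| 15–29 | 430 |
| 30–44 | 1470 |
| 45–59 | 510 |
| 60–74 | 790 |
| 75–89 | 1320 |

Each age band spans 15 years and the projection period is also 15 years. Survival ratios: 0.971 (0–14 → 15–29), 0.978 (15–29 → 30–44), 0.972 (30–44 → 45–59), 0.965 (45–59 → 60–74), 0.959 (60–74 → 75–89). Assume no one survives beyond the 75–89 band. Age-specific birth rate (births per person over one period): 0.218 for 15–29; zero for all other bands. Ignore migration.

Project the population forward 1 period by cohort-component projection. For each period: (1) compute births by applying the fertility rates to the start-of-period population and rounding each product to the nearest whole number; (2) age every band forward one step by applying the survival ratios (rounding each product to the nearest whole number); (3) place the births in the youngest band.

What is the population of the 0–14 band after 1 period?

— Period 1 —
Births: 430 × 0.218 = 94
15–29: 1230 × 0.971 = 1194
30–44: 430 × 0.978 = 421
45–59: 1470 × 0.972 = 1429
60–74: 510 × 0.965 = 492
75–89: 790 × 0.959 = 758
Giving 94 / 1194 / 421 / 1429 / 492 / 758.

94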